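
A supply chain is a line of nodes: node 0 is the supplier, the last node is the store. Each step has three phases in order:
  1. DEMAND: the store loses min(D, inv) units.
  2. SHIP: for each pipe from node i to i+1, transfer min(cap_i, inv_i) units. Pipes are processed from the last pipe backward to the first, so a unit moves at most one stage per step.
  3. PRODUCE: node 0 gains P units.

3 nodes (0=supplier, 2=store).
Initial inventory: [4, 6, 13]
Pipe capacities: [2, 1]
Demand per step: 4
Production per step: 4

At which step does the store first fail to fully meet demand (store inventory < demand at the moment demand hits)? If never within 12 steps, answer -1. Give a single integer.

Step 1: demand=4,sold=4 ship[1->2]=1 ship[0->1]=2 prod=4 -> [6 7 10]
Step 2: demand=4,sold=4 ship[1->2]=1 ship[0->1]=2 prod=4 -> [8 8 7]
Step 3: demand=4,sold=4 ship[1->2]=1 ship[0->1]=2 prod=4 -> [10 9 4]
Step 4: demand=4,sold=4 ship[1->2]=1 ship[0->1]=2 prod=4 -> [12 10 1]
Step 5: demand=4,sold=1 ship[1->2]=1 ship[0->1]=2 prod=4 -> [14 11 1]
Step 6: demand=4,sold=1 ship[1->2]=1 ship[0->1]=2 prod=4 -> [16 12 1]
Step 7: demand=4,sold=1 ship[1->2]=1 ship[0->1]=2 prod=4 -> [18 13 1]
Step 8: demand=4,sold=1 ship[1->2]=1 ship[0->1]=2 prod=4 -> [20 14 1]
Step 9: demand=4,sold=1 ship[1->2]=1 ship[0->1]=2 prod=4 -> [22 15 1]
Step 10: demand=4,sold=1 ship[1->2]=1 ship[0->1]=2 prod=4 -> [24 16 1]
Step 11: demand=4,sold=1 ship[1->2]=1 ship[0->1]=2 prod=4 -> [26 17 1]
Step 12: demand=4,sold=1 ship[1->2]=1 ship[0->1]=2 prod=4 -> [28 18 1]
First stockout at step 5

5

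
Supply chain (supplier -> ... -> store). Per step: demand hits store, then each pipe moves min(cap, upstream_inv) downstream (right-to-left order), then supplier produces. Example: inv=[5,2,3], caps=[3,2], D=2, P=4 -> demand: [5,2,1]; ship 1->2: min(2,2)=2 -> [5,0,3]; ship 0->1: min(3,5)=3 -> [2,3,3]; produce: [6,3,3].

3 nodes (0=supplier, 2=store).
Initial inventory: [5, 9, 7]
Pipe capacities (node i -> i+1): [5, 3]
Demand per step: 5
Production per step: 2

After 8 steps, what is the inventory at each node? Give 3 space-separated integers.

Step 1: demand=5,sold=5 ship[1->2]=3 ship[0->1]=5 prod=2 -> inv=[2 11 5]
Step 2: demand=5,sold=5 ship[1->2]=3 ship[0->1]=2 prod=2 -> inv=[2 10 3]
Step 3: demand=5,sold=3 ship[1->2]=3 ship[0->1]=2 prod=2 -> inv=[2 9 3]
Step 4: demand=5,sold=3 ship[1->2]=3 ship[0->1]=2 prod=2 -> inv=[2 8 3]
Step 5: demand=5,sold=3 ship[1->2]=3 ship[0->1]=2 prod=2 -> inv=[2 7 3]
Step 6: demand=5,sold=3 ship[1->2]=3 ship[0->1]=2 prod=2 -> inv=[2 6 3]
Step 7: demand=5,sold=3 ship[1->2]=3 ship[0->1]=2 prod=2 -> inv=[2 5 3]
Step 8: demand=5,sold=3 ship[1->2]=3 ship[0->1]=2 prod=2 -> inv=[2 4 3]

2 4 3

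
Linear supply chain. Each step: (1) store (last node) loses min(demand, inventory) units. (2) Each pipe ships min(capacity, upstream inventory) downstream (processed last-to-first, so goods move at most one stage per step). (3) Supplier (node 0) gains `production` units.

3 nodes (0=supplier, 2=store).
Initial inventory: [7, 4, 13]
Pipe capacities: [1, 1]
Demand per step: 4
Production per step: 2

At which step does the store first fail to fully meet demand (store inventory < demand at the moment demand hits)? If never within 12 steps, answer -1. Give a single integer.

Step 1: demand=4,sold=4 ship[1->2]=1 ship[0->1]=1 prod=2 -> [8 4 10]
Step 2: demand=4,sold=4 ship[1->2]=1 ship[0->1]=1 prod=2 -> [9 4 7]
Step 3: demand=4,sold=4 ship[1->2]=1 ship[0->1]=1 prod=2 -> [10 4 4]
Step 4: demand=4,sold=4 ship[1->2]=1 ship[0->1]=1 prod=2 -> [11 4 1]
Step 5: demand=4,sold=1 ship[1->2]=1 ship[0->1]=1 prod=2 -> [12 4 1]
Step 6: demand=4,sold=1 ship[1->2]=1 ship[0->1]=1 prod=2 -> [13 4 1]
Step 7: demand=4,sold=1 ship[1->2]=1 ship[0->1]=1 prod=2 -> [14 4 1]
Step 8: demand=4,sold=1 ship[1->2]=1 ship[0->1]=1 prod=2 -> [15 4 1]
Step 9: demand=4,sold=1 ship[1->2]=1 ship[0->1]=1 prod=2 -> [16 4 1]
Step 10: demand=4,sold=1 ship[1->2]=1 ship[0->1]=1 prod=2 -> [17 4 1]
Step 11: demand=4,sold=1 ship[1->2]=1 ship[0->1]=1 prod=2 -> [18 4 1]
Step 12: demand=4,sold=1 ship[1->2]=1 ship[0->1]=1 prod=2 -> [19 4 1]
First stockout at step 5

5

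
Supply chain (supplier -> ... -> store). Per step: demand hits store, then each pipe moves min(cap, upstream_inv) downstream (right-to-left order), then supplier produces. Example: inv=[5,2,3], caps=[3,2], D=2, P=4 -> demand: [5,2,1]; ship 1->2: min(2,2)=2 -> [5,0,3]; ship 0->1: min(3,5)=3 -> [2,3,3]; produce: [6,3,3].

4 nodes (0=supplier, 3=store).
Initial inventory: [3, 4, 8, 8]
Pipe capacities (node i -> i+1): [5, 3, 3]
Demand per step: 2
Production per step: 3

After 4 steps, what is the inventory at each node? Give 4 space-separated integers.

Step 1: demand=2,sold=2 ship[2->3]=3 ship[1->2]=3 ship[0->1]=3 prod=3 -> inv=[3 4 8 9]
Step 2: demand=2,sold=2 ship[2->3]=3 ship[1->2]=3 ship[0->1]=3 prod=3 -> inv=[3 4 8 10]
Step 3: demand=2,sold=2 ship[2->3]=3 ship[1->2]=3 ship[0->1]=3 prod=3 -> inv=[3 4 8 11]
Step 4: demand=2,sold=2 ship[2->3]=3 ship[1->2]=3 ship[0->1]=3 prod=3 -> inv=[3 4 8 12]

3 4 8 12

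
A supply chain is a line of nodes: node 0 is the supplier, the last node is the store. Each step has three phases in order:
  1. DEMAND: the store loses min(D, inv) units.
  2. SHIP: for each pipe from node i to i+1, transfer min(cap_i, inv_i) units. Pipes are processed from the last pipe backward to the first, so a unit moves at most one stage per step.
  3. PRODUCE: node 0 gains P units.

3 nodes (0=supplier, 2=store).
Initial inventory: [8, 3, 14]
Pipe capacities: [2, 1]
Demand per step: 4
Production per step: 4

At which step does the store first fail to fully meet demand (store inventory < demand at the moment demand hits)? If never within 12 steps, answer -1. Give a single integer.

Step 1: demand=4,sold=4 ship[1->2]=1 ship[0->1]=2 prod=4 -> [10 4 11]
Step 2: demand=4,sold=4 ship[1->2]=1 ship[0->1]=2 prod=4 -> [12 5 8]
Step 3: demand=4,sold=4 ship[1->2]=1 ship[0->1]=2 prod=4 -> [14 6 5]
Step 4: demand=4,sold=4 ship[1->2]=1 ship[0->1]=2 prod=4 -> [16 7 2]
Step 5: demand=4,sold=2 ship[1->2]=1 ship[0->1]=2 prod=4 -> [18 8 1]
Step 6: demand=4,sold=1 ship[1->2]=1 ship[0->1]=2 prod=4 -> [20 9 1]
Step 7: demand=4,sold=1 ship[1->2]=1 ship[0->1]=2 prod=4 -> [22 10 1]
Step 8: demand=4,sold=1 ship[1->2]=1 ship[0->1]=2 prod=4 -> [24 11 1]
Step 9: demand=4,sold=1 ship[1->2]=1 ship[0->1]=2 prod=4 -> [26 12 1]
Step 10: demand=4,sold=1 ship[1->2]=1 ship[0->1]=2 prod=4 -> [28 13 1]
Step 11: demand=4,sold=1 ship[1->2]=1 ship[0->1]=2 prod=4 -> [30 14 1]
Step 12: demand=4,sold=1 ship[1->2]=1 ship[0->1]=2 prod=4 -> [32 15 1]
First stockout at step 5

5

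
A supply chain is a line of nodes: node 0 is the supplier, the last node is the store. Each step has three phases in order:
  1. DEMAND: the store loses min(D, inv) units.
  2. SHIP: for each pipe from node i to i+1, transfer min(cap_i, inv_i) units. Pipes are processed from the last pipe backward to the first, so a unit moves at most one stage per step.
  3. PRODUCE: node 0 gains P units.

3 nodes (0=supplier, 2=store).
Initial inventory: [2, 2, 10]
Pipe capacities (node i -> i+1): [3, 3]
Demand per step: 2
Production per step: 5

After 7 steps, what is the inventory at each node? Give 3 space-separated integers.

Step 1: demand=2,sold=2 ship[1->2]=2 ship[0->1]=2 prod=5 -> inv=[5 2 10]
Step 2: demand=2,sold=2 ship[1->2]=2 ship[0->1]=3 prod=5 -> inv=[7 3 10]
Step 3: demand=2,sold=2 ship[1->2]=3 ship[0->1]=3 prod=5 -> inv=[9 3 11]
Step 4: demand=2,sold=2 ship[1->2]=3 ship[0->1]=3 prod=5 -> inv=[11 3 12]
Step 5: demand=2,sold=2 ship[1->2]=3 ship[0->1]=3 prod=5 -> inv=[13 3 13]
Step 6: demand=2,sold=2 ship[1->2]=3 ship[0->1]=3 prod=5 -> inv=[15 3 14]
Step 7: demand=2,sold=2 ship[1->2]=3 ship[0->1]=3 prod=5 -> inv=[17 3 15]

17 3 15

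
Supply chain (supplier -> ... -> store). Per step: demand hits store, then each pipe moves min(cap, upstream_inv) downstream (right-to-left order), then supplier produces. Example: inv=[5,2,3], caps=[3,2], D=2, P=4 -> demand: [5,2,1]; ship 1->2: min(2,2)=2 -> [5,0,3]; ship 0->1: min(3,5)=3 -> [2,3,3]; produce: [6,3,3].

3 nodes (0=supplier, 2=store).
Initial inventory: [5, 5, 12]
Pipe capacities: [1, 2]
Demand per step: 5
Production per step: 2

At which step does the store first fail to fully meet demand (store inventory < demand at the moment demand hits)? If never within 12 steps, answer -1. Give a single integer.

Step 1: demand=5,sold=5 ship[1->2]=2 ship[0->1]=1 prod=2 -> [6 4 9]
Step 2: demand=5,sold=5 ship[1->2]=2 ship[0->1]=1 prod=2 -> [7 3 6]
Step 3: demand=5,sold=5 ship[1->2]=2 ship[0->1]=1 prod=2 -> [8 2 3]
Step 4: demand=5,sold=3 ship[1->2]=2 ship[0->1]=1 prod=2 -> [9 1 2]
Step 5: demand=5,sold=2 ship[1->2]=1 ship[0->1]=1 prod=2 -> [10 1 1]
Step 6: demand=5,sold=1 ship[1->2]=1 ship[0->1]=1 prod=2 -> [11 1 1]
Step 7: demand=5,sold=1 ship[1->2]=1 ship[0->1]=1 prod=2 -> [12 1 1]
Step 8: demand=5,sold=1 ship[1->2]=1 ship[0->1]=1 prod=2 -> [13 1 1]
Step 9: demand=5,sold=1 ship[1->2]=1 ship[0->1]=1 prod=2 -> [14 1 1]
Step 10: demand=5,sold=1 ship[1->2]=1 ship[0->1]=1 prod=2 -> [15 1 1]
Step 11: demand=5,sold=1 ship[1->2]=1 ship[0->1]=1 prod=2 -> [16 1 1]
Step 12: demand=5,sold=1 ship[1->2]=1 ship[0->1]=1 prod=2 -> [17 1 1]
First stockout at step 4

4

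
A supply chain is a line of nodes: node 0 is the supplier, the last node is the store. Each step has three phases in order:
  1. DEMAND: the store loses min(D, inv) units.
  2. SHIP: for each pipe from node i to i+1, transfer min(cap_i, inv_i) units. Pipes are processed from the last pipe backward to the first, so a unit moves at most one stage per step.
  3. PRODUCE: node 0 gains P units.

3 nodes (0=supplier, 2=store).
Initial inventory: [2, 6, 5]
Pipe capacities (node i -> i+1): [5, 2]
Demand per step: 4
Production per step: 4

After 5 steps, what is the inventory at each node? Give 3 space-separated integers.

Step 1: demand=4,sold=4 ship[1->2]=2 ship[0->1]=2 prod=4 -> inv=[4 6 3]
Step 2: demand=4,sold=3 ship[1->2]=2 ship[0->1]=4 prod=4 -> inv=[4 8 2]
Step 3: demand=4,sold=2 ship[1->2]=2 ship[0->1]=4 prod=4 -> inv=[4 10 2]
Step 4: demand=4,sold=2 ship[1->2]=2 ship[0->1]=4 prod=4 -> inv=[4 12 2]
Step 5: demand=4,sold=2 ship[1->2]=2 ship[0->1]=4 prod=4 -> inv=[4 14 2]

4 14 2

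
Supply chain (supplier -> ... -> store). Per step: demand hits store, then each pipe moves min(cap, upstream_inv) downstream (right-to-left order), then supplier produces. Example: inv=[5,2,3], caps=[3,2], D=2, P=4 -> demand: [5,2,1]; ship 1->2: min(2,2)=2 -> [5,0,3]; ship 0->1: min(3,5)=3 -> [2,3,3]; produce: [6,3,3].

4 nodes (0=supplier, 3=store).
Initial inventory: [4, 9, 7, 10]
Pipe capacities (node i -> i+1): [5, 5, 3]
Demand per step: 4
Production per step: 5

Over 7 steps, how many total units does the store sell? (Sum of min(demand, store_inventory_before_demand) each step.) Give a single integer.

Step 1: sold=4 (running total=4) -> [5 8 9 9]
Step 2: sold=4 (running total=8) -> [5 8 11 8]
Step 3: sold=4 (running total=12) -> [5 8 13 7]
Step 4: sold=4 (running total=16) -> [5 8 15 6]
Step 5: sold=4 (running total=20) -> [5 8 17 5]
Step 6: sold=4 (running total=24) -> [5 8 19 4]
Step 7: sold=4 (running total=28) -> [5 8 21 3]

Answer: 28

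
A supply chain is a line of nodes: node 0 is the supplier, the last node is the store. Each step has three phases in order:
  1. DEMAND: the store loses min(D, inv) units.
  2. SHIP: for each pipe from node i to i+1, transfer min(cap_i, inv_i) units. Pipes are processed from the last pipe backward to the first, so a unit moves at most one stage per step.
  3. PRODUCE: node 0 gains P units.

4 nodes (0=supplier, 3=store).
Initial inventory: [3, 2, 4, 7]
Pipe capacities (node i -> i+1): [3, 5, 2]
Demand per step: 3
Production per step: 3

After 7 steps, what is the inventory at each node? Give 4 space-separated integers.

Step 1: demand=3,sold=3 ship[2->3]=2 ship[1->2]=2 ship[0->1]=3 prod=3 -> inv=[3 3 4 6]
Step 2: demand=3,sold=3 ship[2->3]=2 ship[1->2]=3 ship[0->1]=3 prod=3 -> inv=[3 3 5 5]
Step 3: demand=3,sold=3 ship[2->3]=2 ship[1->2]=3 ship[0->1]=3 prod=3 -> inv=[3 3 6 4]
Step 4: demand=3,sold=3 ship[2->3]=2 ship[1->2]=3 ship[0->1]=3 prod=3 -> inv=[3 3 7 3]
Step 5: demand=3,sold=3 ship[2->3]=2 ship[1->2]=3 ship[0->1]=3 prod=3 -> inv=[3 3 8 2]
Step 6: demand=3,sold=2 ship[2->3]=2 ship[1->2]=3 ship[0->1]=3 prod=3 -> inv=[3 3 9 2]
Step 7: demand=3,sold=2 ship[2->3]=2 ship[1->2]=3 ship[0->1]=3 prod=3 -> inv=[3 3 10 2]

3 3 10 2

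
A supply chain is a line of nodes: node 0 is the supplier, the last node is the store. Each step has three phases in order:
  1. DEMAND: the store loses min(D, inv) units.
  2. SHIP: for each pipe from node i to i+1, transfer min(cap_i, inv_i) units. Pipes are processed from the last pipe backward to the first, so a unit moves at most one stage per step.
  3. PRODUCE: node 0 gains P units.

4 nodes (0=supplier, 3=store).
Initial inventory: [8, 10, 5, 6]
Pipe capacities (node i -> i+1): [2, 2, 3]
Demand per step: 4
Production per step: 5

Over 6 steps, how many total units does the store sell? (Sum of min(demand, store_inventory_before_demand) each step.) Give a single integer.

Answer: 19

Derivation:
Step 1: sold=4 (running total=4) -> [11 10 4 5]
Step 2: sold=4 (running total=8) -> [14 10 3 4]
Step 3: sold=4 (running total=12) -> [17 10 2 3]
Step 4: sold=3 (running total=15) -> [20 10 2 2]
Step 5: sold=2 (running total=17) -> [23 10 2 2]
Step 6: sold=2 (running total=19) -> [26 10 2 2]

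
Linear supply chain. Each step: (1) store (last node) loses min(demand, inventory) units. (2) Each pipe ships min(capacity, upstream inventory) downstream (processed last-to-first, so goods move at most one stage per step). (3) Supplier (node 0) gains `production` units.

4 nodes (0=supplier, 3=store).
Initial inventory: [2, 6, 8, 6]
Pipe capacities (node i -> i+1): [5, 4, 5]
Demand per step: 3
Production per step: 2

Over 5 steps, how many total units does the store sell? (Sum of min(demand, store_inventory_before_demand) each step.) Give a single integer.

Answer: 15

Derivation:
Step 1: sold=3 (running total=3) -> [2 4 7 8]
Step 2: sold=3 (running total=6) -> [2 2 6 10]
Step 3: sold=3 (running total=9) -> [2 2 3 12]
Step 4: sold=3 (running total=12) -> [2 2 2 12]
Step 5: sold=3 (running total=15) -> [2 2 2 11]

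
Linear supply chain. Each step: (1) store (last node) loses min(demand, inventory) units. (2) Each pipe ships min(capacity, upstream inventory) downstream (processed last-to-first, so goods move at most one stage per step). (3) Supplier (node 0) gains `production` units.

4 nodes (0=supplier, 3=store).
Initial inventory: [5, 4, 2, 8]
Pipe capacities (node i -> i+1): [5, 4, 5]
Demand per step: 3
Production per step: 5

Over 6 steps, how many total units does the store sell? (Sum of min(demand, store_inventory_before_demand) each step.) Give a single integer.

Step 1: sold=3 (running total=3) -> [5 5 4 7]
Step 2: sold=3 (running total=6) -> [5 6 4 8]
Step 3: sold=3 (running total=9) -> [5 7 4 9]
Step 4: sold=3 (running total=12) -> [5 8 4 10]
Step 5: sold=3 (running total=15) -> [5 9 4 11]
Step 6: sold=3 (running total=18) -> [5 10 4 12]

Answer: 18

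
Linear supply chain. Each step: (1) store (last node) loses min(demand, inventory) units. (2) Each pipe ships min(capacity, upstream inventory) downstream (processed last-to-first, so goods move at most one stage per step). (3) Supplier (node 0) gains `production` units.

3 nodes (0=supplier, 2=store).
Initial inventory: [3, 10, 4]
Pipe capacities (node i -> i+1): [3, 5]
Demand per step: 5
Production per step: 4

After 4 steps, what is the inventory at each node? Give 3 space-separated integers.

Step 1: demand=5,sold=4 ship[1->2]=5 ship[0->1]=3 prod=4 -> inv=[4 8 5]
Step 2: demand=5,sold=5 ship[1->2]=5 ship[0->1]=3 prod=4 -> inv=[5 6 5]
Step 3: demand=5,sold=5 ship[1->2]=5 ship[0->1]=3 prod=4 -> inv=[6 4 5]
Step 4: demand=5,sold=5 ship[1->2]=4 ship[0->1]=3 prod=4 -> inv=[7 3 4]

7 3 4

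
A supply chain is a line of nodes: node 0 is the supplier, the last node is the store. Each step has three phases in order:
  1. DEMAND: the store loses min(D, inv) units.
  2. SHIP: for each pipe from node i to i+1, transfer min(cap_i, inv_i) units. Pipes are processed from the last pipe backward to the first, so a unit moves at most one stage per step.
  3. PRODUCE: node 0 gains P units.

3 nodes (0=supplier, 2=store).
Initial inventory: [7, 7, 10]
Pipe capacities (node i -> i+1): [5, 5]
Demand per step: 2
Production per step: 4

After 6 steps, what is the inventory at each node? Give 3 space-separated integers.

Step 1: demand=2,sold=2 ship[1->2]=5 ship[0->1]=5 prod=4 -> inv=[6 7 13]
Step 2: demand=2,sold=2 ship[1->2]=5 ship[0->1]=5 prod=4 -> inv=[5 7 16]
Step 3: demand=2,sold=2 ship[1->2]=5 ship[0->1]=5 prod=4 -> inv=[4 7 19]
Step 4: demand=2,sold=2 ship[1->2]=5 ship[0->1]=4 prod=4 -> inv=[4 6 22]
Step 5: demand=2,sold=2 ship[1->2]=5 ship[0->1]=4 prod=4 -> inv=[4 5 25]
Step 6: demand=2,sold=2 ship[1->2]=5 ship[0->1]=4 prod=4 -> inv=[4 4 28]

4 4 28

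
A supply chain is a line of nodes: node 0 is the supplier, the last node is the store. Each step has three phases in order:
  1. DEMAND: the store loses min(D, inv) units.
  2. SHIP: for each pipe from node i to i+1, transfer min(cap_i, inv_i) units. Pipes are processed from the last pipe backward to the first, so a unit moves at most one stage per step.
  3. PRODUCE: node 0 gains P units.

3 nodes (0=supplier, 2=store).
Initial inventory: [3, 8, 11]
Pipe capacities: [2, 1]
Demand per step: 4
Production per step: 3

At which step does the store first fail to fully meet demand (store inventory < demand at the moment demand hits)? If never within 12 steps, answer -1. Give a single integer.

Step 1: demand=4,sold=4 ship[1->2]=1 ship[0->1]=2 prod=3 -> [4 9 8]
Step 2: demand=4,sold=4 ship[1->2]=1 ship[0->1]=2 prod=3 -> [5 10 5]
Step 3: demand=4,sold=4 ship[1->2]=1 ship[0->1]=2 prod=3 -> [6 11 2]
Step 4: demand=4,sold=2 ship[1->2]=1 ship[0->1]=2 prod=3 -> [7 12 1]
Step 5: demand=4,sold=1 ship[1->2]=1 ship[0->1]=2 prod=3 -> [8 13 1]
Step 6: demand=4,sold=1 ship[1->2]=1 ship[0->1]=2 prod=3 -> [9 14 1]
Step 7: demand=4,sold=1 ship[1->2]=1 ship[0->1]=2 prod=3 -> [10 15 1]
Step 8: demand=4,sold=1 ship[1->2]=1 ship[0->1]=2 prod=3 -> [11 16 1]
Step 9: demand=4,sold=1 ship[1->2]=1 ship[0->1]=2 prod=3 -> [12 17 1]
Step 10: demand=4,sold=1 ship[1->2]=1 ship[0->1]=2 prod=3 -> [13 18 1]
Step 11: demand=4,sold=1 ship[1->2]=1 ship[0->1]=2 prod=3 -> [14 19 1]
Step 12: demand=4,sold=1 ship[1->2]=1 ship[0->1]=2 prod=3 -> [15 20 1]
First stockout at step 4

4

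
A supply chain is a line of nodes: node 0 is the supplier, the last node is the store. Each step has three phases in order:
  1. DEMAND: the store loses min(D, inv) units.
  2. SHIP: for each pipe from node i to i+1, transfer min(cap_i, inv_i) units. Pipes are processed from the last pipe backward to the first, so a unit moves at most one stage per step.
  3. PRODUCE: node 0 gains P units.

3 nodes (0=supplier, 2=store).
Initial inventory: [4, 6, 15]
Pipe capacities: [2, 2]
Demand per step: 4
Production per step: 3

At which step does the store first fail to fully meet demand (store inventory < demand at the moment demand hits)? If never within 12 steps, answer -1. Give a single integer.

Step 1: demand=4,sold=4 ship[1->2]=2 ship[0->1]=2 prod=3 -> [5 6 13]
Step 2: demand=4,sold=4 ship[1->2]=2 ship[0->1]=2 prod=3 -> [6 6 11]
Step 3: demand=4,sold=4 ship[1->2]=2 ship[0->1]=2 prod=3 -> [7 6 9]
Step 4: demand=4,sold=4 ship[1->2]=2 ship[0->1]=2 prod=3 -> [8 6 7]
Step 5: demand=4,sold=4 ship[1->2]=2 ship[0->1]=2 prod=3 -> [9 6 5]
Step 6: demand=4,sold=4 ship[1->2]=2 ship[0->1]=2 prod=3 -> [10 6 3]
Step 7: demand=4,sold=3 ship[1->2]=2 ship[0->1]=2 prod=3 -> [11 6 2]
Step 8: demand=4,sold=2 ship[1->2]=2 ship[0->1]=2 prod=3 -> [12 6 2]
Step 9: demand=4,sold=2 ship[1->2]=2 ship[0->1]=2 prod=3 -> [13 6 2]
Step 10: demand=4,sold=2 ship[1->2]=2 ship[0->1]=2 prod=3 -> [14 6 2]
Step 11: demand=4,sold=2 ship[1->2]=2 ship[0->1]=2 prod=3 -> [15 6 2]
Step 12: demand=4,sold=2 ship[1->2]=2 ship[0->1]=2 prod=3 -> [16 6 2]
First stockout at step 7

7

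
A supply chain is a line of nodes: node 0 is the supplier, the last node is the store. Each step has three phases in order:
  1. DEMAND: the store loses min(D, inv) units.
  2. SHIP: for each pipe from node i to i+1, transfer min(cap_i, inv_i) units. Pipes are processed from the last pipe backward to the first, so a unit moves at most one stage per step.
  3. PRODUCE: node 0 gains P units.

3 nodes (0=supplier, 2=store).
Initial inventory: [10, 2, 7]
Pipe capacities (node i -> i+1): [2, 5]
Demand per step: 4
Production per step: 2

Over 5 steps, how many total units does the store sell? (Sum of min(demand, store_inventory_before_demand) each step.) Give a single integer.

Step 1: sold=4 (running total=4) -> [10 2 5]
Step 2: sold=4 (running total=8) -> [10 2 3]
Step 3: sold=3 (running total=11) -> [10 2 2]
Step 4: sold=2 (running total=13) -> [10 2 2]
Step 5: sold=2 (running total=15) -> [10 2 2]

Answer: 15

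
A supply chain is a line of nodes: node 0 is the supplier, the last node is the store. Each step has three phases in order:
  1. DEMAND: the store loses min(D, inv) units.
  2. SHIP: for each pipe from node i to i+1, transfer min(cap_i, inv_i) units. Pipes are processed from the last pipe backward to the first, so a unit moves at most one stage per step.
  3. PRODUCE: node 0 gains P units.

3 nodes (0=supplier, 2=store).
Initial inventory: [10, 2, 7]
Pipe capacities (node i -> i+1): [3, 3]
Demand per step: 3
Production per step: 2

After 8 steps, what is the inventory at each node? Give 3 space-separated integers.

Step 1: demand=3,sold=3 ship[1->2]=2 ship[0->1]=3 prod=2 -> inv=[9 3 6]
Step 2: demand=3,sold=3 ship[1->2]=3 ship[0->1]=3 prod=2 -> inv=[8 3 6]
Step 3: demand=3,sold=3 ship[1->2]=3 ship[0->1]=3 prod=2 -> inv=[7 3 6]
Step 4: demand=3,sold=3 ship[1->2]=3 ship[0->1]=3 prod=2 -> inv=[6 3 6]
Step 5: demand=3,sold=3 ship[1->2]=3 ship[0->1]=3 prod=2 -> inv=[5 3 6]
Step 6: demand=3,sold=3 ship[1->2]=3 ship[0->1]=3 prod=2 -> inv=[4 3 6]
Step 7: demand=3,sold=3 ship[1->2]=3 ship[0->1]=3 prod=2 -> inv=[3 3 6]
Step 8: demand=3,sold=3 ship[1->2]=3 ship[0->1]=3 prod=2 -> inv=[2 3 6]

2 3 6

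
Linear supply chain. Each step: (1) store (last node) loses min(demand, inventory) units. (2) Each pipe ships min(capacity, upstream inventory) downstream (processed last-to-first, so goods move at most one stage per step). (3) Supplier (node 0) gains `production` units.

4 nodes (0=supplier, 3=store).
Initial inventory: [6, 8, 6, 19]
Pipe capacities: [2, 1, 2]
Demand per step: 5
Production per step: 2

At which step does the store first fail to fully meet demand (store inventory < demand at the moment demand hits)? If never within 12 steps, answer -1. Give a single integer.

Step 1: demand=5,sold=5 ship[2->3]=2 ship[1->2]=1 ship[0->1]=2 prod=2 -> [6 9 5 16]
Step 2: demand=5,sold=5 ship[2->3]=2 ship[1->2]=1 ship[0->1]=2 prod=2 -> [6 10 4 13]
Step 3: demand=5,sold=5 ship[2->3]=2 ship[1->2]=1 ship[0->1]=2 prod=2 -> [6 11 3 10]
Step 4: demand=5,sold=5 ship[2->3]=2 ship[1->2]=1 ship[0->1]=2 prod=2 -> [6 12 2 7]
Step 5: demand=5,sold=5 ship[2->3]=2 ship[1->2]=1 ship[0->1]=2 prod=2 -> [6 13 1 4]
Step 6: demand=5,sold=4 ship[2->3]=1 ship[1->2]=1 ship[0->1]=2 prod=2 -> [6 14 1 1]
Step 7: demand=5,sold=1 ship[2->3]=1 ship[1->2]=1 ship[0->1]=2 prod=2 -> [6 15 1 1]
Step 8: demand=5,sold=1 ship[2->3]=1 ship[1->2]=1 ship[0->1]=2 prod=2 -> [6 16 1 1]
Step 9: demand=5,sold=1 ship[2->3]=1 ship[1->2]=1 ship[0->1]=2 prod=2 -> [6 17 1 1]
Step 10: demand=5,sold=1 ship[2->3]=1 ship[1->2]=1 ship[0->1]=2 prod=2 -> [6 18 1 1]
Step 11: demand=5,sold=1 ship[2->3]=1 ship[1->2]=1 ship[0->1]=2 prod=2 -> [6 19 1 1]
Step 12: demand=5,sold=1 ship[2->3]=1 ship[1->2]=1 ship[0->1]=2 prod=2 -> [6 20 1 1]
First stockout at step 6

6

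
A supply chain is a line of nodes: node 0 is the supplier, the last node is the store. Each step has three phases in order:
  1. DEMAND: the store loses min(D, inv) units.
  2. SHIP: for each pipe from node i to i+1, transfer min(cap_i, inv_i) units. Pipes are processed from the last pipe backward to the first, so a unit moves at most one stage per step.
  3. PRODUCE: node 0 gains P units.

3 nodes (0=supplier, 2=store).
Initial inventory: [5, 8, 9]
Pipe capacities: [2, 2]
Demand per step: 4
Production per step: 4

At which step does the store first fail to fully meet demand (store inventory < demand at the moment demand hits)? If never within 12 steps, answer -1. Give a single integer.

Step 1: demand=4,sold=4 ship[1->2]=2 ship[0->1]=2 prod=4 -> [7 8 7]
Step 2: demand=4,sold=4 ship[1->2]=2 ship[0->1]=2 prod=4 -> [9 8 5]
Step 3: demand=4,sold=4 ship[1->2]=2 ship[0->1]=2 prod=4 -> [11 8 3]
Step 4: demand=4,sold=3 ship[1->2]=2 ship[0->1]=2 prod=4 -> [13 8 2]
Step 5: demand=4,sold=2 ship[1->2]=2 ship[0->1]=2 prod=4 -> [15 8 2]
Step 6: demand=4,sold=2 ship[1->2]=2 ship[0->1]=2 prod=4 -> [17 8 2]
Step 7: demand=4,sold=2 ship[1->2]=2 ship[0->1]=2 prod=4 -> [19 8 2]
Step 8: demand=4,sold=2 ship[1->2]=2 ship[0->1]=2 prod=4 -> [21 8 2]
Step 9: demand=4,sold=2 ship[1->2]=2 ship[0->1]=2 prod=4 -> [23 8 2]
Step 10: demand=4,sold=2 ship[1->2]=2 ship[0->1]=2 prod=4 -> [25 8 2]
Step 11: demand=4,sold=2 ship[1->2]=2 ship[0->1]=2 prod=4 -> [27 8 2]
Step 12: demand=4,sold=2 ship[1->2]=2 ship[0->1]=2 prod=4 -> [29 8 2]
First stockout at step 4

4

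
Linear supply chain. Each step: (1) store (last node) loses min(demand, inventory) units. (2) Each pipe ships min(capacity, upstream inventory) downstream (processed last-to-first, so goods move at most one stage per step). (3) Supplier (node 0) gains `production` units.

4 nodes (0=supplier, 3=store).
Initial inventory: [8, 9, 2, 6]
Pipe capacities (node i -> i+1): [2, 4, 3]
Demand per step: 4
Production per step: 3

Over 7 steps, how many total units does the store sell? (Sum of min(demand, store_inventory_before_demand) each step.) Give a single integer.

Step 1: sold=4 (running total=4) -> [9 7 4 4]
Step 2: sold=4 (running total=8) -> [10 5 5 3]
Step 3: sold=3 (running total=11) -> [11 3 6 3]
Step 4: sold=3 (running total=14) -> [12 2 6 3]
Step 5: sold=3 (running total=17) -> [13 2 5 3]
Step 6: sold=3 (running total=20) -> [14 2 4 3]
Step 7: sold=3 (running total=23) -> [15 2 3 3]

Answer: 23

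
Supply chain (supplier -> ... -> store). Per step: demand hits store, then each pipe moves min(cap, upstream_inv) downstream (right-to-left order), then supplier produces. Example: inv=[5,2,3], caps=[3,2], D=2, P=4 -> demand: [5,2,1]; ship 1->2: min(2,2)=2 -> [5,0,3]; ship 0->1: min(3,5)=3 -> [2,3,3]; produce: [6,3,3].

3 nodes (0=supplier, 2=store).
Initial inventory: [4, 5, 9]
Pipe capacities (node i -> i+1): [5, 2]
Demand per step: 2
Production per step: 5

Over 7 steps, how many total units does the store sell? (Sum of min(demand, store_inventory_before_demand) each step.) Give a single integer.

Step 1: sold=2 (running total=2) -> [5 7 9]
Step 2: sold=2 (running total=4) -> [5 10 9]
Step 3: sold=2 (running total=6) -> [5 13 9]
Step 4: sold=2 (running total=8) -> [5 16 9]
Step 5: sold=2 (running total=10) -> [5 19 9]
Step 6: sold=2 (running total=12) -> [5 22 9]
Step 7: sold=2 (running total=14) -> [5 25 9]

Answer: 14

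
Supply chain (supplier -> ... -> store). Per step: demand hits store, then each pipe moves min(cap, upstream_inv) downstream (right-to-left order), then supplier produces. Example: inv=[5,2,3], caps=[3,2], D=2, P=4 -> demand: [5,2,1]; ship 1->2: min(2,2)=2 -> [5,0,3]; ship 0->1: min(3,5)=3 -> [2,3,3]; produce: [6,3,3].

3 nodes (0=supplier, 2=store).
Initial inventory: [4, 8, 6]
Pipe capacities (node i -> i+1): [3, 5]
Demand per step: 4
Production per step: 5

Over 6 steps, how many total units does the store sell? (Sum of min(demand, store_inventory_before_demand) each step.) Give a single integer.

Step 1: sold=4 (running total=4) -> [6 6 7]
Step 2: sold=4 (running total=8) -> [8 4 8]
Step 3: sold=4 (running total=12) -> [10 3 8]
Step 4: sold=4 (running total=16) -> [12 3 7]
Step 5: sold=4 (running total=20) -> [14 3 6]
Step 6: sold=4 (running total=24) -> [16 3 5]

Answer: 24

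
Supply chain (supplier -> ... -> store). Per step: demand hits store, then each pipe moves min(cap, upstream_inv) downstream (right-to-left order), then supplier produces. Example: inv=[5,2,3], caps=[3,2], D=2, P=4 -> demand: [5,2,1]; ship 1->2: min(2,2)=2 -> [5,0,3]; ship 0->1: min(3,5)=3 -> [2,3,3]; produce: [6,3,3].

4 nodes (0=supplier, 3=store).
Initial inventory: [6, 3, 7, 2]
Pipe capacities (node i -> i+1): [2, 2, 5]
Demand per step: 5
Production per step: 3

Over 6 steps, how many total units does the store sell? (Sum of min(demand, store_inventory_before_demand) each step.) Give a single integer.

Answer: 17

Derivation:
Step 1: sold=2 (running total=2) -> [7 3 4 5]
Step 2: sold=5 (running total=7) -> [8 3 2 4]
Step 3: sold=4 (running total=11) -> [9 3 2 2]
Step 4: sold=2 (running total=13) -> [10 3 2 2]
Step 5: sold=2 (running total=15) -> [11 3 2 2]
Step 6: sold=2 (running total=17) -> [12 3 2 2]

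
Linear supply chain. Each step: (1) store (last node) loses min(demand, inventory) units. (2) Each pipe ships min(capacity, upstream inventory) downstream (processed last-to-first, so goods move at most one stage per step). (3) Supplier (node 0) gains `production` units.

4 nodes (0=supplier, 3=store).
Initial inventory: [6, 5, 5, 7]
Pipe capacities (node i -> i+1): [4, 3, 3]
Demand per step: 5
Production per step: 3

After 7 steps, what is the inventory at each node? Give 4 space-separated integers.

Step 1: demand=5,sold=5 ship[2->3]=3 ship[1->2]=3 ship[0->1]=4 prod=3 -> inv=[5 6 5 5]
Step 2: demand=5,sold=5 ship[2->3]=3 ship[1->2]=3 ship[0->1]=4 prod=3 -> inv=[4 7 5 3]
Step 3: demand=5,sold=3 ship[2->3]=3 ship[1->2]=3 ship[0->1]=4 prod=3 -> inv=[3 8 5 3]
Step 4: demand=5,sold=3 ship[2->3]=3 ship[1->2]=3 ship[0->1]=3 prod=3 -> inv=[3 8 5 3]
Step 5: demand=5,sold=3 ship[2->3]=3 ship[1->2]=3 ship[0->1]=3 prod=3 -> inv=[3 8 5 3]
Step 6: demand=5,sold=3 ship[2->3]=3 ship[1->2]=3 ship[0->1]=3 prod=3 -> inv=[3 8 5 3]
Step 7: demand=5,sold=3 ship[2->3]=3 ship[1->2]=3 ship[0->1]=3 prod=3 -> inv=[3 8 5 3]

3 8 5 3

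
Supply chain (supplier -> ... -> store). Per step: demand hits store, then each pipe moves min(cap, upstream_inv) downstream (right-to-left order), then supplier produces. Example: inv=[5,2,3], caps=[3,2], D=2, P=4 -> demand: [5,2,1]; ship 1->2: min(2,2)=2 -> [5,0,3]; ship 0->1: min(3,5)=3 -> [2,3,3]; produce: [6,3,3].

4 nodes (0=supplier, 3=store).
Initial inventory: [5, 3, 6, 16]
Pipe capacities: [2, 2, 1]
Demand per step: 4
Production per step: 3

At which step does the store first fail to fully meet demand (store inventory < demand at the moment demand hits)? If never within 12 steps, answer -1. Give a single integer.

Step 1: demand=4,sold=4 ship[2->3]=1 ship[1->2]=2 ship[0->1]=2 prod=3 -> [6 3 7 13]
Step 2: demand=4,sold=4 ship[2->3]=1 ship[1->2]=2 ship[0->1]=2 prod=3 -> [7 3 8 10]
Step 3: demand=4,sold=4 ship[2->3]=1 ship[1->2]=2 ship[0->1]=2 prod=3 -> [8 3 9 7]
Step 4: demand=4,sold=4 ship[2->3]=1 ship[1->2]=2 ship[0->1]=2 prod=3 -> [9 3 10 4]
Step 5: demand=4,sold=4 ship[2->3]=1 ship[1->2]=2 ship[0->1]=2 prod=3 -> [10 3 11 1]
Step 6: demand=4,sold=1 ship[2->3]=1 ship[1->2]=2 ship[0->1]=2 prod=3 -> [11 3 12 1]
Step 7: demand=4,sold=1 ship[2->3]=1 ship[1->2]=2 ship[0->1]=2 prod=3 -> [12 3 13 1]
Step 8: demand=4,sold=1 ship[2->3]=1 ship[1->2]=2 ship[0->1]=2 prod=3 -> [13 3 14 1]
Step 9: demand=4,sold=1 ship[2->3]=1 ship[1->2]=2 ship[0->1]=2 prod=3 -> [14 3 15 1]
Step 10: demand=4,sold=1 ship[2->3]=1 ship[1->2]=2 ship[0->1]=2 prod=3 -> [15 3 16 1]
Step 11: demand=4,sold=1 ship[2->3]=1 ship[1->2]=2 ship[0->1]=2 prod=3 -> [16 3 17 1]
Step 12: demand=4,sold=1 ship[2->3]=1 ship[1->2]=2 ship[0->1]=2 prod=3 -> [17 3 18 1]
First stockout at step 6

6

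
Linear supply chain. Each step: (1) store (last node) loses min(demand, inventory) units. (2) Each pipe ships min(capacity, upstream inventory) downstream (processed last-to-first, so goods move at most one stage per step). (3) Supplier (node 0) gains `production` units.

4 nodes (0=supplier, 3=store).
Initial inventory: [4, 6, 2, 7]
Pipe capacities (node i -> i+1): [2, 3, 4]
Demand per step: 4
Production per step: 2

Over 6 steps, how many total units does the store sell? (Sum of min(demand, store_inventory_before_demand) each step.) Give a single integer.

Step 1: sold=4 (running total=4) -> [4 5 3 5]
Step 2: sold=4 (running total=8) -> [4 4 3 4]
Step 3: sold=4 (running total=12) -> [4 3 3 3]
Step 4: sold=3 (running total=15) -> [4 2 3 3]
Step 5: sold=3 (running total=18) -> [4 2 2 3]
Step 6: sold=3 (running total=21) -> [4 2 2 2]

Answer: 21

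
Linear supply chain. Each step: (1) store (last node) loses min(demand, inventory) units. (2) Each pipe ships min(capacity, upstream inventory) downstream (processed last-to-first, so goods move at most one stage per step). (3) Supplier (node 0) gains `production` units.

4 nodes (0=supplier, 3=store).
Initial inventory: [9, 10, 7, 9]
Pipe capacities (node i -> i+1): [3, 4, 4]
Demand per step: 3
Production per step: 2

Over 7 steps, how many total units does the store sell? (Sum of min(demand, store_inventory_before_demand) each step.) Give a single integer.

Step 1: sold=3 (running total=3) -> [8 9 7 10]
Step 2: sold=3 (running total=6) -> [7 8 7 11]
Step 3: sold=3 (running total=9) -> [6 7 7 12]
Step 4: sold=3 (running total=12) -> [5 6 7 13]
Step 5: sold=3 (running total=15) -> [4 5 7 14]
Step 6: sold=3 (running total=18) -> [3 4 7 15]
Step 7: sold=3 (running total=21) -> [2 3 7 16]

Answer: 21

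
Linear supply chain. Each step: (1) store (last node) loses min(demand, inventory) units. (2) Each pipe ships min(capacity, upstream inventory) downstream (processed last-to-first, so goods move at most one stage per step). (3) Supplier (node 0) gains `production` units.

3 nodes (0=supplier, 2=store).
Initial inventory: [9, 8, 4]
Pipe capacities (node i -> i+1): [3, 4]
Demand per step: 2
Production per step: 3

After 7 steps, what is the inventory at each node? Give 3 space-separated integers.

Step 1: demand=2,sold=2 ship[1->2]=4 ship[0->1]=3 prod=3 -> inv=[9 7 6]
Step 2: demand=2,sold=2 ship[1->2]=4 ship[0->1]=3 prod=3 -> inv=[9 6 8]
Step 3: demand=2,sold=2 ship[1->2]=4 ship[0->1]=3 prod=3 -> inv=[9 5 10]
Step 4: demand=2,sold=2 ship[1->2]=4 ship[0->1]=3 prod=3 -> inv=[9 4 12]
Step 5: demand=2,sold=2 ship[1->2]=4 ship[0->1]=3 prod=3 -> inv=[9 3 14]
Step 6: demand=2,sold=2 ship[1->2]=3 ship[0->1]=3 prod=3 -> inv=[9 3 15]
Step 7: demand=2,sold=2 ship[1->2]=3 ship[0->1]=3 prod=3 -> inv=[9 3 16]

9 3 16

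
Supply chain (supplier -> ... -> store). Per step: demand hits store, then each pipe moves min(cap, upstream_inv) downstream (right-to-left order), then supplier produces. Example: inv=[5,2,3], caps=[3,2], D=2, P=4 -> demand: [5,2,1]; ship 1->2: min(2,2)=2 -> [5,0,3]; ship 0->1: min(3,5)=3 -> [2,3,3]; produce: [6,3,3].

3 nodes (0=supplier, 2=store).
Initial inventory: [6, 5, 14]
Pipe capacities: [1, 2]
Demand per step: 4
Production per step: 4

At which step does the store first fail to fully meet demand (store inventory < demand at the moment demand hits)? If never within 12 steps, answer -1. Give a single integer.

Step 1: demand=4,sold=4 ship[1->2]=2 ship[0->1]=1 prod=4 -> [9 4 12]
Step 2: demand=4,sold=4 ship[1->2]=2 ship[0->1]=1 prod=4 -> [12 3 10]
Step 3: demand=4,sold=4 ship[1->2]=2 ship[0->1]=1 prod=4 -> [15 2 8]
Step 4: demand=4,sold=4 ship[1->2]=2 ship[0->1]=1 prod=4 -> [18 1 6]
Step 5: demand=4,sold=4 ship[1->2]=1 ship[0->1]=1 prod=4 -> [21 1 3]
Step 6: demand=4,sold=3 ship[1->2]=1 ship[0->1]=1 prod=4 -> [24 1 1]
Step 7: demand=4,sold=1 ship[1->2]=1 ship[0->1]=1 prod=4 -> [27 1 1]
Step 8: demand=4,sold=1 ship[1->2]=1 ship[0->1]=1 prod=4 -> [30 1 1]
Step 9: demand=4,sold=1 ship[1->2]=1 ship[0->1]=1 prod=4 -> [33 1 1]
Step 10: demand=4,sold=1 ship[1->2]=1 ship[0->1]=1 prod=4 -> [36 1 1]
Step 11: demand=4,sold=1 ship[1->2]=1 ship[0->1]=1 prod=4 -> [39 1 1]
Step 12: demand=4,sold=1 ship[1->2]=1 ship[0->1]=1 prod=4 -> [42 1 1]
First stockout at step 6

6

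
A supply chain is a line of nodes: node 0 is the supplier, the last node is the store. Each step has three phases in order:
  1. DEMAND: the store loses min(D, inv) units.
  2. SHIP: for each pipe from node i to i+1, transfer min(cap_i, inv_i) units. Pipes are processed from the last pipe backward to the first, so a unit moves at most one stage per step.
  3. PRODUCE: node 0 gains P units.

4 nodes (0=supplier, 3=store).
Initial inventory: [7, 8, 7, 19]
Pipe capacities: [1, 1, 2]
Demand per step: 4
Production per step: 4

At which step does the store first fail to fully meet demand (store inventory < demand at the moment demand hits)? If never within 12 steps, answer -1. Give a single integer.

Step 1: demand=4,sold=4 ship[2->3]=2 ship[1->2]=1 ship[0->1]=1 prod=4 -> [10 8 6 17]
Step 2: demand=4,sold=4 ship[2->3]=2 ship[1->2]=1 ship[0->1]=1 prod=4 -> [13 8 5 15]
Step 3: demand=4,sold=4 ship[2->3]=2 ship[1->2]=1 ship[0->1]=1 prod=4 -> [16 8 4 13]
Step 4: demand=4,sold=4 ship[2->3]=2 ship[1->2]=1 ship[0->1]=1 prod=4 -> [19 8 3 11]
Step 5: demand=4,sold=4 ship[2->3]=2 ship[1->2]=1 ship[0->1]=1 prod=4 -> [22 8 2 9]
Step 6: demand=4,sold=4 ship[2->3]=2 ship[1->2]=1 ship[0->1]=1 prod=4 -> [25 8 1 7]
Step 7: demand=4,sold=4 ship[2->3]=1 ship[1->2]=1 ship[0->1]=1 prod=4 -> [28 8 1 4]
Step 8: demand=4,sold=4 ship[2->3]=1 ship[1->2]=1 ship[0->1]=1 prod=4 -> [31 8 1 1]
Step 9: demand=4,sold=1 ship[2->3]=1 ship[1->2]=1 ship[0->1]=1 prod=4 -> [34 8 1 1]
Step 10: demand=4,sold=1 ship[2->3]=1 ship[1->2]=1 ship[0->1]=1 prod=4 -> [37 8 1 1]
Step 11: demand=4,sold=1 ship[2->3]=1 ship[1->2]=1 ship[0->1]=1 prod=4 -> [40 8 1 1]
Step 12: demand=4,sold=1 ship[2->3]=1 ship[1->2]=1 ship[0->1]=1 prod=4 -> [43 8 1 1]
First stockout at step 9

9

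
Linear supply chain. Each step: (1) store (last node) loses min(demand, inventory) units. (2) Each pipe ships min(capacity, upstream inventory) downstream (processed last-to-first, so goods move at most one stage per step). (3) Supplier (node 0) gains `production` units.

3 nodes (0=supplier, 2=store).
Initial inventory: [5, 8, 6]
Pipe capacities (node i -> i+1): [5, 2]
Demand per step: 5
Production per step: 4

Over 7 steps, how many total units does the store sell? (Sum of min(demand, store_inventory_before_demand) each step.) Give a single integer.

Answer: 18

Derivation:
Step 1: sold=5 (running total=5) -> [4 11 3]
Step 2: sold=3 (running total=8) -> [4 13 2]
Step 3: sold=2 (running total=10) -> [4 15 2]
Step 4: sold=2 (running total=12) -> [4 17 2]
Step 5: sold=2 (running total=14) -> [4 19 2]
Step 6: sold=2 (running total=16) -> [4 21 2]
Step 7: sold=2 (running total=18) -> [4 23 2]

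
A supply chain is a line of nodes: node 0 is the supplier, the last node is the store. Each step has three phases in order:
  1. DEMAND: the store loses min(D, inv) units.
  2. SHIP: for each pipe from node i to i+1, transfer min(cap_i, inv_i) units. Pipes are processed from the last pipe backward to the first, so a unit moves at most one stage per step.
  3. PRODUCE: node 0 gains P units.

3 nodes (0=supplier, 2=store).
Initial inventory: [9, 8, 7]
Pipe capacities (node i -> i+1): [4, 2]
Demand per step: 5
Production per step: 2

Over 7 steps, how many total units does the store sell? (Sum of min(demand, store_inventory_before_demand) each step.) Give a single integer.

Step 1: sold=5 (running total=5) -> [7 10 4]
Step 2: sold=4 (running total=9) -> [5 12 2]
Step 3: sold=2 (running total=11) -> [3 14 2]
Step 4: sold=2 (running total=13) -> [2 15 2]
Step 5: sold=2 (running total=15) -> [2 15 2]
Step 6: sold=2 (running total=17) -> [2 15 2]
Step 7: sold=2 (running total=19) -> [2 15 2]

Answer: 19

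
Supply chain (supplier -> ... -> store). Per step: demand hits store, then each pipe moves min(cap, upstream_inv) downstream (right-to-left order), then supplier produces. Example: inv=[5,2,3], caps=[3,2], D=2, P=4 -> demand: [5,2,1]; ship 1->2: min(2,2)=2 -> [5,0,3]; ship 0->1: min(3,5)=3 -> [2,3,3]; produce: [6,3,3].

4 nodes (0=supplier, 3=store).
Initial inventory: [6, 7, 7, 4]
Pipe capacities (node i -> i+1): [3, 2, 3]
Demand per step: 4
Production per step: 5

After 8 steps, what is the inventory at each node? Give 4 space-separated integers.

Step 1: demand=4,sold=4 ship[2->3]=3 ship[1->2]=2 ship[0->1]=3 prod=5 -> inv=[8 8 6 3]
Step 2: demand=4,sold=3 ship[2->3]=3 ship[1->2]=2 ship[0->1]=3 prod=5 -> inv=[10 9 5 3]
Step 3: demand=4,sold=3 ship[2->3]=3 ship[1->2]=2 ship[0->1]=3 prod=5 -> inv=[12 10 4 3]
Step 4: demand=4,sold=3 ship[2->3]=3 ship[1->2]=2 ship[0->1]=3 prod=5 -> inv=[14 11 3 3]
Step 5: demand=4,sold=3 ship[2->3]=3 ship[1->2]=2 ship[0->1]=3 prod=5 -> inv=[16 12 2 3]
Step 6: demand=4,sold=3 ship[2->3]=2 ship[1->2]=2 ship[0->1]=3 prod=5 -> inv=[18 13 2 2]
Step 7: demand=4,sold=2 ship[2->3]=2 ship[1->2]=2 ship[0->1]=3 prod=5 -> inv=[20 14 2 2]
Step 8: demand=4,sold=2 ship[2->3]=2 ship[1->2]=2 ship[0->1]=3 prod=5 -> inv=[22 15 2 2]

22 15 2 2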